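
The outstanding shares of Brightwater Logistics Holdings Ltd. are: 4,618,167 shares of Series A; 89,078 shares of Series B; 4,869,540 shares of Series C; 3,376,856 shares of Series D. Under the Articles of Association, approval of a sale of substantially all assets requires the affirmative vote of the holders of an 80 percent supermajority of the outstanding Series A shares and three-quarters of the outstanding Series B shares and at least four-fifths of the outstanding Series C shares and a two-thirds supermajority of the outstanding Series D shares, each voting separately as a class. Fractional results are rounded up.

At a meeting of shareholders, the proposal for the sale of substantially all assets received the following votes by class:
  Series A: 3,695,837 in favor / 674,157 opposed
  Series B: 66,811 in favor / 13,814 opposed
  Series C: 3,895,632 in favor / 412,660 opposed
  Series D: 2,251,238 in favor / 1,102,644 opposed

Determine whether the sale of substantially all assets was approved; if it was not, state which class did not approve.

Approved — every class gave the required vote.

Series A: 4/5 of 4618167 = 3694533.60, rounded up to 3694534; 3,694,534 required, 3,695,837 in favor — approved.
Series B: 3/4 of 89078 = 66808.50, rounded up to 66809; 66,809 required, 66,811 in favor — approved.
Series C: 4/5 of 4869540 = 3895632; 3,895,632 required, 3,895,632 in favor — approved.
Series D: 2/3 of 3376856 = 2251237.33, rounded up to 2251238; 2,251,238 required, 2,251,238 in favor — approved.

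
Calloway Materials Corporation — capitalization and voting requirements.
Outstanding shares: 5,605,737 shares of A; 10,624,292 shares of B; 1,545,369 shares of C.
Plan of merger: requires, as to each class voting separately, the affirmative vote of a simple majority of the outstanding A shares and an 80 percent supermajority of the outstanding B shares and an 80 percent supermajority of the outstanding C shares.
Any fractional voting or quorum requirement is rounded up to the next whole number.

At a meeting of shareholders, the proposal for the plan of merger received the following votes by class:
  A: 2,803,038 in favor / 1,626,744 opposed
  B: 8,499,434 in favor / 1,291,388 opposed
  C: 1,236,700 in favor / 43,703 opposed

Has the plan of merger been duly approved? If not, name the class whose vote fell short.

A: a majority of 5605737 is 2802869; 2,802,869 required, 2,803,038 in favor — approved.
B: 4/5 of 10624292 = 8499433.60, rounded up to 8499434; 8,499,434 required, 8,499,434 in favor — approved.
C: 4/5 of 1545369 = 1236295.20, rounded up to 1236296; 1,236,296 required, 1,236,700 in favor — approved.

Approved — every class gave the required vote.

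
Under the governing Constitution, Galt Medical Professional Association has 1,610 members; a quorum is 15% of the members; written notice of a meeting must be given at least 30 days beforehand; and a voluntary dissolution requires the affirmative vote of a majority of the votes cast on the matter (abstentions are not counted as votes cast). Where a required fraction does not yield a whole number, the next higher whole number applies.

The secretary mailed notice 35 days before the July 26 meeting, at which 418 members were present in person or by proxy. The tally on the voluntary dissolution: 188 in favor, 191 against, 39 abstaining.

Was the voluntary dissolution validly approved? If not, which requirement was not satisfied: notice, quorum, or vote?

Notice: 35 days given; 30 required. Satisfied.
Quorum: 15% of 1,610 = 241.50, rounded up to 242; 418 present. Satisfied.
Vote: requires a majority of the votes cast (418 − 39 abstaining = 379); a majority of 379 is 190, so 190 needed; 188 in favor. Not satisfied.

Invalid — vote requirement not satisfied.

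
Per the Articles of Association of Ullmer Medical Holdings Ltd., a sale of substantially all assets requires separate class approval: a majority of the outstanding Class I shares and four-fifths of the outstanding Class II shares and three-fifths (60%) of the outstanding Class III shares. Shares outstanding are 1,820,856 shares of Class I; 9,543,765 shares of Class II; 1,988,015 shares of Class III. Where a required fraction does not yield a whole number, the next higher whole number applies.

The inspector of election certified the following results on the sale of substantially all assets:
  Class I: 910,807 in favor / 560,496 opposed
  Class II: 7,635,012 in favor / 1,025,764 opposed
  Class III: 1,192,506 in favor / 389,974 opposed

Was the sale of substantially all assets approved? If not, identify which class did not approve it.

Not approved — the Class III shares did not give the required vote.

Class I: a majority of 1820856 is 910429; 910,429 required, 910,807 in favor — approved.
Class II: 4/5 of 9543765 = 7635012; 7,635,012 required, 7,635,012 in favor — approved.
Class III: 3/5 of 1988015 = 1192809; 1,192,809 required, 1,192,506 in favor — not approved.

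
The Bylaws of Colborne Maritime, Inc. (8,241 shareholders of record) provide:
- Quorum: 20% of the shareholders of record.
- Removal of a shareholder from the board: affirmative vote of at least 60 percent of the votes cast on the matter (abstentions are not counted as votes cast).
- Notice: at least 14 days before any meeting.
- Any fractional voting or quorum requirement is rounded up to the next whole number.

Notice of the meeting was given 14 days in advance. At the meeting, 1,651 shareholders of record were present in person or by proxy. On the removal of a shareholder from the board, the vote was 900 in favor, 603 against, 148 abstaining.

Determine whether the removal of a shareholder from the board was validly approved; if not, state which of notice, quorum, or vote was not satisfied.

Invalid — vote requirement not satisfied.

Notice: 14 days given; 14 required. Satisfied.
Quorum: 20% of 8,241 = 1,648.20, rounded up to 1,649; 1,651 present. Satisfied.
Vote: requires three-fifths of the votes cast (1,651 − 148 abstaining = 1,503); 3/5 of 1503 = 901.80, rounded up to 902, so 902 needed; 900 in favor. Not satisfied.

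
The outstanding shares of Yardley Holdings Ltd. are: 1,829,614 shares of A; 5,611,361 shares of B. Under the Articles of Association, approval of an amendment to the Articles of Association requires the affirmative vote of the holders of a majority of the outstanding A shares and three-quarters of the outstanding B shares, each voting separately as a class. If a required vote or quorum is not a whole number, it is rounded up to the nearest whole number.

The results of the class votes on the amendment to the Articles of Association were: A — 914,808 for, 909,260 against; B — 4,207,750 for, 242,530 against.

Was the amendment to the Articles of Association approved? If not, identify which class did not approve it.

A: a majority of 1829614 is 914808; 914,808 required, 914,808 in favor — approved.
B: 3/4 of 5611361 = 4208520.75, rounded up to 4208521; 4,208,521 required, 4,207,750 in favor — not approved.

Not approved — the B shares did not give the required vote.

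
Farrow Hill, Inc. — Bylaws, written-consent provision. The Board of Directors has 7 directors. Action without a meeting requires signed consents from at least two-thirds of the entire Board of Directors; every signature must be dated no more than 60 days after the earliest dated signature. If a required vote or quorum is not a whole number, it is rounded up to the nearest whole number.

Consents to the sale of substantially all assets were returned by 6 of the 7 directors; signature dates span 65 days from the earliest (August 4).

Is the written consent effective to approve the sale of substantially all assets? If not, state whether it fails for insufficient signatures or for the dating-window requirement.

Signatures required: at least two-thirds of 7 — 2/3 of 7 = 4.67, rounded up to 5, so 5 needed; 6 signed. Sufficient.
Dating window: the latest signature is 65 days after the earliest; the limit is 60 days. Outside the window.

Not effective — dating-window requirement not satisfied.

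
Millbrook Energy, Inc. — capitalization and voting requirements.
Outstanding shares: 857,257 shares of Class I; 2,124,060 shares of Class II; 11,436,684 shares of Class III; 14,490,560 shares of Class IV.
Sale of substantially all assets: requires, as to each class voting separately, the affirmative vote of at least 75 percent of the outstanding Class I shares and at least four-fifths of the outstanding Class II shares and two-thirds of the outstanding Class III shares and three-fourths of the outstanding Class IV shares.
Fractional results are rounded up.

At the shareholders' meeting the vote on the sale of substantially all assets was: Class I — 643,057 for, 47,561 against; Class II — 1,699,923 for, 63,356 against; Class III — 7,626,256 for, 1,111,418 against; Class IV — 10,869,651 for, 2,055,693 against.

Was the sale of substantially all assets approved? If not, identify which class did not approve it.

Class I: 3/4 of 857257 = 642942.75, rounded up to 642943; 642,943 required, 643,057 in favor — approved.
Class II: 4/5 of 2124060 = 1699248; 1,699,248 required, 1,699,923 in favor — approved.
Class III: 2/3 of 11436684 = 7624456; 7,624,456 required, 7,626,256 in favor — approved.
Class IV: 3/4 of 14490560 = 10867920; 10,867,920 required, 10,869,651 in favor — approved.

Approved — every class gave the required vote.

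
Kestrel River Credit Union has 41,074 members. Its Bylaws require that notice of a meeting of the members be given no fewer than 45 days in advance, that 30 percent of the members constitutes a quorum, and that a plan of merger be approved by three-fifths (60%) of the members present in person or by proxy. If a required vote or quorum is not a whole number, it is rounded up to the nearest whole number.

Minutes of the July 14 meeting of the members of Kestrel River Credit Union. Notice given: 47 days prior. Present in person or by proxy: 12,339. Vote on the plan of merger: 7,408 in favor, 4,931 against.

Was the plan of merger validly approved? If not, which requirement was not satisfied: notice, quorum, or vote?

Valid — all requirements satisfied.

Notice: 47 days given; 45 required. Satisfied.
Quorum: 30% of 41,074 = 12,322.20, rounded up to 12,323; 12,339 present. Satisfied.
Vote: requires three-fifths of those present (12,339); 3/5 of 12339 = 7403.40, rounded up to 7404, so 7,404 needed; 7,408 in favor. Satisfied.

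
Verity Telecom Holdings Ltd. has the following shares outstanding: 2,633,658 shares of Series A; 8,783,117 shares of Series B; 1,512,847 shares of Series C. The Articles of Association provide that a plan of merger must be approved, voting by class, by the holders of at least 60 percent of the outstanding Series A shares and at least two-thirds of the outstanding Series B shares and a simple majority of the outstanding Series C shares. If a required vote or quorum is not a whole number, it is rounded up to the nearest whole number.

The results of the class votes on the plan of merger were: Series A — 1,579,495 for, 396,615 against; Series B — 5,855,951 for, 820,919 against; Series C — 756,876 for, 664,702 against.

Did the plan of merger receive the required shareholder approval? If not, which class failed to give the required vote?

Series A: 3/5 of 2633658 = 1580194.80, rounded up to 1580195; 1,580,195 required, 1,579,495 in favor — not approved.
Series B: 2/3 of 8783117 = 5855411.33, rounded up to 5855412; 5,855,412 required, 5,855,951 in favor — approved.
Series C: a majority of 1512847 is 756424; 756,424 required, 756,876 in favor — approved.

Not approved — the Series A shares did not give the required vote.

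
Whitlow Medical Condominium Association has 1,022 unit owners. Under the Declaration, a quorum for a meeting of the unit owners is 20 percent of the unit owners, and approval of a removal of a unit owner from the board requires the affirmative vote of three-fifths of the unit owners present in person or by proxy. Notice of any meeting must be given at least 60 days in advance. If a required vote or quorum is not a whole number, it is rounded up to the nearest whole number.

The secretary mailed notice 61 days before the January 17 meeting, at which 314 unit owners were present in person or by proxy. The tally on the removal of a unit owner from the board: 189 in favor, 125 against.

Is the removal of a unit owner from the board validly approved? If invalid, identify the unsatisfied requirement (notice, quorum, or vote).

Notice: 61 days given; 60 required. Satisfied.
Quorum: 20% of 1,022 = 204.40, rounded up to 205; 314 present. Satisfied.
Vote: requires three-fifths of those present (314); 3/5 of 314 = 188.40, rounded up to 189, so 189 needed; 189 in favor. Satisfied.

Valid — all requirements satisfied.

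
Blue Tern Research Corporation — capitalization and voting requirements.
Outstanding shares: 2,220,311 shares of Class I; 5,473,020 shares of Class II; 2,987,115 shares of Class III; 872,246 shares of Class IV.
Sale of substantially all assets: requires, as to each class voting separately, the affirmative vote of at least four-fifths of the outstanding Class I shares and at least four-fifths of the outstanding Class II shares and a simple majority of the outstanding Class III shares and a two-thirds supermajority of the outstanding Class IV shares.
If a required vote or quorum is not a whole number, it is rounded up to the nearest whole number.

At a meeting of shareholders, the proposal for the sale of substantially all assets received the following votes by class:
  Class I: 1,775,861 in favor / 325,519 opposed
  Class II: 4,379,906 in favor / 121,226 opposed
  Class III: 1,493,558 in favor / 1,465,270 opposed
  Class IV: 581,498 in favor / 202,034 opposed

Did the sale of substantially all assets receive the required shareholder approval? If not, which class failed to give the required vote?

Not approved — the Class I shares did not give the required vote.

Class I: 4/5 of 2220311 = 1776248.80, rounded up to 1776249; 1,776,249 required, 1,775,861 in favor — not approved.
Class II: 4/5 of 5473020 = 4378416; 4,378,416 required, 4,379,906 in favor — approved.
Class III: a majority of 2987115 is 1493558; 1,493,558 required, 1,493,558 in favor — approved.
Class IV: 2/3 of 872246 = 581497.33, rounded up to 581498; 581,498 required, 581,498 in favor — approved.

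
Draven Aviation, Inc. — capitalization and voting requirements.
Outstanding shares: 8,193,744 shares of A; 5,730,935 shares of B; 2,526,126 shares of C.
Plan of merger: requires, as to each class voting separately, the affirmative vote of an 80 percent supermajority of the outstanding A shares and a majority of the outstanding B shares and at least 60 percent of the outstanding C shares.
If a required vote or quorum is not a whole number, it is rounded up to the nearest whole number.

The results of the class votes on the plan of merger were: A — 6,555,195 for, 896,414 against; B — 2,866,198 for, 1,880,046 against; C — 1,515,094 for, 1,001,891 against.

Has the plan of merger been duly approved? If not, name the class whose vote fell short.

Not approved — the C shares did not give the required vote.

A: 4/5 of 8193744 = 6554995.20, rounded up to 6554996; 6,554,996 required, 6,555,195 in favor — approved.
B: a majority of 5730935 is 2865468; 2,865,468 required, 2,866,198 in favor — approved.
C: 3/5 of 2526126 = 1515675.60, rounded up to 1515676; 1,515,676 required, 1,515,094 in favor — not approved.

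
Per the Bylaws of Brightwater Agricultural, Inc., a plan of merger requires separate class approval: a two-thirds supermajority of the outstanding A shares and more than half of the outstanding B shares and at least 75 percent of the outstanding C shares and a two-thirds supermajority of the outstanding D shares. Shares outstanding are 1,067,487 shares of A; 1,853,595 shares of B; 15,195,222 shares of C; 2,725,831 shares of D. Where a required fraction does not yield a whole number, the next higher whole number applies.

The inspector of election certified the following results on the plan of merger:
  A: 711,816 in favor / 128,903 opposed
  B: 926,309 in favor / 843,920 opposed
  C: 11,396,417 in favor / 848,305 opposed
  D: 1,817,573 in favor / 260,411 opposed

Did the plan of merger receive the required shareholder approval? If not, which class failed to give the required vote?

A: 2/3 of 1067487 = 711658; 711,658 required, 711,816 in favor — approved.
B: a majority of 1853595 is 926798; 926,798 required, 926,309 in favor — not approved.
C: 3/4 of 15195222 = 11396416.50, rounded up to 11396417; 11,396,417 required, 11,396,417 in favor — approved.
D: 2/3 of 2725831 = 1817220.67, rounded up to 1817221; 1,817,221 required, 1,817,573 in favor — approved.

Not approved — the B shares did not give the required vote.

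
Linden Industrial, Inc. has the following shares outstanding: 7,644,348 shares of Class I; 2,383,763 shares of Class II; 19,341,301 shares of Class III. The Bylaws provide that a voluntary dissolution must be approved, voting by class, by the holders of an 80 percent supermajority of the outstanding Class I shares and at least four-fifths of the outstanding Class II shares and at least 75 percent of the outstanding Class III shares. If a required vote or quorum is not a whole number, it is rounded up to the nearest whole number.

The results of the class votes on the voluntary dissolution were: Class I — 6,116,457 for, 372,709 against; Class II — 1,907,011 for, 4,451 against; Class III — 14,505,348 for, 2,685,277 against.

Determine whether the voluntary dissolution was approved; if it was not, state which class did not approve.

Not approved — the Class III shares did not give the required vote.

Class I: 4/5 of 7644348 = 6115478.40, rounded up to 6115479; 6,115,479 required, 6,116,457 in favor — approved.
Class II: 4/5 of 2383763 = 1907010.40, rounded up to 1907011; 1,907,011 required, 1,907,011 in favor — approved.
Class III: 3/4 of 19341301 = 14505975.75, rounded up to 14505976; 14,505,976 required, 14,505,348 in favor — not approved.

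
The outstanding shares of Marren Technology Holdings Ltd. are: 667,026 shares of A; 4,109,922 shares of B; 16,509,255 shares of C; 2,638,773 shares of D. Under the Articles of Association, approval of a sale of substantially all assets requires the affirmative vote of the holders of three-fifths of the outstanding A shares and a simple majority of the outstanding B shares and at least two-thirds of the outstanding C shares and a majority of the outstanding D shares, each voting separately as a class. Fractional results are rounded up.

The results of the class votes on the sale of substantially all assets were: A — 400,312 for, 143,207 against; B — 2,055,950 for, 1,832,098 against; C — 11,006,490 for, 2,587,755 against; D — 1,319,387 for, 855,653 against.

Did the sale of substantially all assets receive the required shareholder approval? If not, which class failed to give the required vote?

A: 3/5 of 667026 = 400215.60, rounded up to 400216; 400,216 required, 400,312 in favor — approved.
B: a majority of 4109922 is 2054962; 2,054,962 required, 2,055,950 in favor — approved.
C: 2/3 of 16509255 = 11006170; 11,006,170 required, 11,006,490 in favor — approved.
D: a majority of 2638773 is 1319387; 1,319,387 required, 1,319,387 in favor — approved.

Approved — every class gave the required vote.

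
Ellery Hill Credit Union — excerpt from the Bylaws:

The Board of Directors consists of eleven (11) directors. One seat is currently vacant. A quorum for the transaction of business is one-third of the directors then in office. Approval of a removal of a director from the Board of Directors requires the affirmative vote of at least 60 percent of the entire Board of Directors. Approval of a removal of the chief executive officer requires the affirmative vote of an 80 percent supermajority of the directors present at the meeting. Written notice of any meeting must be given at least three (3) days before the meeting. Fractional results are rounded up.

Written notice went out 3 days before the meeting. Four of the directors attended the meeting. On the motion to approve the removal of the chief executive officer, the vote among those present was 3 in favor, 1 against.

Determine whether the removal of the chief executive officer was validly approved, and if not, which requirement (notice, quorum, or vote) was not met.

Invalid — vote requirement not satisfied.

Notice: 3 days given; 3 required (3 ≥ 3). Satisfied.
Quorum: 4 present; quorum is 4. Satisfied.
Vote: the removal of the chief executive officer requires four-fifths of the directors present (4). 4/5 of 4 = 3.20, rounded up to 4, so 4 affirmative votes are needed; 3 voted in favor. Not satisfied.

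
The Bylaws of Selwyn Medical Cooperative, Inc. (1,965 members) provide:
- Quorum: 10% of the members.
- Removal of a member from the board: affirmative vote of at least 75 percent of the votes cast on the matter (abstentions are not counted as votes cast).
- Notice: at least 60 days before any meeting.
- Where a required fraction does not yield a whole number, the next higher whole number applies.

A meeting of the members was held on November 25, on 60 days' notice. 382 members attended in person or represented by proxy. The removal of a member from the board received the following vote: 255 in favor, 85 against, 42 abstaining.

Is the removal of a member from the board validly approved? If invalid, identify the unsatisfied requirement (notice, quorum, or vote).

Notice: 60 days given; 60 required. Satisfied.
Quorum: 10% of 1,965 = 196.50, rounded up to 197; 382 present. Satisfied.
Vote: requires three-fourths of the votes cast (382 − 42 abstaining = 340); 3/4 of 340 = 255, so 255 needed; 255 in favor. Satisfied.

Valid — all requirements satisfied.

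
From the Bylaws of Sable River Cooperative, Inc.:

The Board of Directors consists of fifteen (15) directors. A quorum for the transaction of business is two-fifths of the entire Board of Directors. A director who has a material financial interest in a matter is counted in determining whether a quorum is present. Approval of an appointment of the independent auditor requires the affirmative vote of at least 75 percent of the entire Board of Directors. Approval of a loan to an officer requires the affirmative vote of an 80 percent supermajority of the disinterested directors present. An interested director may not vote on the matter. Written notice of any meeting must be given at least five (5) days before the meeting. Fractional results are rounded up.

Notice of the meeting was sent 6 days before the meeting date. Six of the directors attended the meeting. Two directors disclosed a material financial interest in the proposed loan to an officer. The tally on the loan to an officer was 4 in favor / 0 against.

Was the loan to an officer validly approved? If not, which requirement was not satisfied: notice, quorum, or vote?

Notice: 6 days given; 5 required (6 ≥ 5). Satisfied.
Quorum: 6 present (interested directors count toward quorum); quorum is 6. Satisfied.
Vote: the loan to an officer requires four-fifths of the disinterested directors present (6 − 2 = 4). 4/5 of 4 = 3.20, rounded up to 4, so 4 affirmative votes are needed; 4 voted in favor. Satisfied.

Valid — all requirements satisfied.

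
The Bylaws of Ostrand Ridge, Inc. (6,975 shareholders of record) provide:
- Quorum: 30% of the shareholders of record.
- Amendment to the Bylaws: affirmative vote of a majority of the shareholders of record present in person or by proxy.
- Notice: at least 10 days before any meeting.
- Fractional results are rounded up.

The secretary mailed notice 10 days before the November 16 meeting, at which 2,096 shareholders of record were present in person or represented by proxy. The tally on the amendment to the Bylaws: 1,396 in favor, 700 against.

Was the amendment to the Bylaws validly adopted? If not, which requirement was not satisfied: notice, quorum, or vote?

Notice: 10 days given; 10 required. Satisfied.
Quorum: 30% of 6,975 = 2,092.50, rounded up to 2,093; 2,096 present. Satisfied.
Vote: requires a majority of those present (2,096); a majority of 2096 is 1049, so 1,049 needed; 1,396 in favor. Satisfied.

Valid — all requirements satisfied.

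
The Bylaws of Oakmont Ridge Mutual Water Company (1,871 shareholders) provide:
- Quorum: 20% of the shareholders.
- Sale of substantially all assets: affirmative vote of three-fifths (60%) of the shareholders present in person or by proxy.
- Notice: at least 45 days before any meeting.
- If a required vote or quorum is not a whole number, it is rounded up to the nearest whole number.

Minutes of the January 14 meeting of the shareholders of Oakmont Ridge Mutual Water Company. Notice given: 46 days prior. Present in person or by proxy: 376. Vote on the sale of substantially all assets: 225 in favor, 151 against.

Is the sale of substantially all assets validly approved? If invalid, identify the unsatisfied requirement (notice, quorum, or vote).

Notice: 46 days given; 45 required. Satisfied.
Quorum: 20% of 1,871 = 374.20, rounded up to 375; 376 present. Satisfied.
Vote: requires three-fifths of those present (376); 3/5 of 376 = 225.60, rounded up to 226, so 226 needed; 225 in favor. Not satisfied.

Invalid — vote requirement not satisfied.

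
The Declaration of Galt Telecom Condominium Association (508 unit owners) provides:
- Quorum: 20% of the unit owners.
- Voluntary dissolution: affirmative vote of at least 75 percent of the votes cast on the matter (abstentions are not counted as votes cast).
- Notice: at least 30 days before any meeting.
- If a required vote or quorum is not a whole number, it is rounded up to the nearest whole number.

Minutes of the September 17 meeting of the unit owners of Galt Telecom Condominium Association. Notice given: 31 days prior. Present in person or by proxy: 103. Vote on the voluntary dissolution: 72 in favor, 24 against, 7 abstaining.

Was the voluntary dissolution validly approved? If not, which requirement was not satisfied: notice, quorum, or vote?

Valid — all requirements satisfied.

Notice: 31 days given; 30 required. Satisfied.
Quorum: 20% of 508 = 101.60, rounded up to 102; 103 present. Satisfied.
Vote: requires three-fourths of the votes cast (103 − 7 abstaining = 96); 3/4 of 96 = 72, so 72 needed; 72 in favor. Satisfied.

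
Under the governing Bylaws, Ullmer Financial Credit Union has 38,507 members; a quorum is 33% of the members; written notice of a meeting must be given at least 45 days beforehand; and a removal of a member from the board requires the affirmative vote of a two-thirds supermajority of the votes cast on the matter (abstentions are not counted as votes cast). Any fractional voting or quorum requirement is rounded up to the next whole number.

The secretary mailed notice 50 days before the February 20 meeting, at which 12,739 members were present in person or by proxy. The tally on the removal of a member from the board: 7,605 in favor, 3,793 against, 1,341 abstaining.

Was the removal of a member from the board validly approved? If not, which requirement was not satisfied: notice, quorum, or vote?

Notice: 50 days given; 45 required. Satisfied.
Quorum: 33% of 38,507 = 12,707.31, rounded up to 12,708; 12,739 present. Satisfied.
Vote: requires two-thirds of the votes cast (12,739 − 1,341 abstaining = 11,398); 2/3 of 11398 = 7598.67, rounded up to 7599, so 7,599 needed; 7,605 in favor. Satisfied.

Valid — all requirements satisfied.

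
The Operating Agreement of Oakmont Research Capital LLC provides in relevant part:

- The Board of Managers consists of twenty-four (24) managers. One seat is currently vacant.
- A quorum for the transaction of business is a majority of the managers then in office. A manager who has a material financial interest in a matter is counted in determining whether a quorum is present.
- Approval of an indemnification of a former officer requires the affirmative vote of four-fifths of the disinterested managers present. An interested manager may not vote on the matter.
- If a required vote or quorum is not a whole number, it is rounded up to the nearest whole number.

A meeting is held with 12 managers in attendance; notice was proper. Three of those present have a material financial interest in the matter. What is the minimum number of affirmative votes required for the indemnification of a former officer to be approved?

8

The indemnification of a former officer requires four-fifths of the disinterested managers present (12 − 3 = 9).
4/5 of 9 = 7.20, rounded up to 8.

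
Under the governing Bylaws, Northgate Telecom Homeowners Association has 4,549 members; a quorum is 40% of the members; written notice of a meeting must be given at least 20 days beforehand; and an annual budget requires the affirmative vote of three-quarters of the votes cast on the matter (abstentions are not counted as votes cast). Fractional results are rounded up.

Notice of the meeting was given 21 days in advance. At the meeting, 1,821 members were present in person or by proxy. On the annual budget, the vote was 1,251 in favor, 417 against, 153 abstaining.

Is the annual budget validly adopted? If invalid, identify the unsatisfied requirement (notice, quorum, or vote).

Valid — all requirements satisfied.

Notice: 21 days given; 20 required. Satisfied.
Quorum: 40% of 4,549 = 1,819.60, rounded up to 1,820; 1,821 present. Satisfied.
Vote: requires three-fourths of the votes cast (1,821 − 153 abstaining = 1,668); 3/4 of 1668 = 1251, so 1,251 needed; 1,251 in favor. Satisfied.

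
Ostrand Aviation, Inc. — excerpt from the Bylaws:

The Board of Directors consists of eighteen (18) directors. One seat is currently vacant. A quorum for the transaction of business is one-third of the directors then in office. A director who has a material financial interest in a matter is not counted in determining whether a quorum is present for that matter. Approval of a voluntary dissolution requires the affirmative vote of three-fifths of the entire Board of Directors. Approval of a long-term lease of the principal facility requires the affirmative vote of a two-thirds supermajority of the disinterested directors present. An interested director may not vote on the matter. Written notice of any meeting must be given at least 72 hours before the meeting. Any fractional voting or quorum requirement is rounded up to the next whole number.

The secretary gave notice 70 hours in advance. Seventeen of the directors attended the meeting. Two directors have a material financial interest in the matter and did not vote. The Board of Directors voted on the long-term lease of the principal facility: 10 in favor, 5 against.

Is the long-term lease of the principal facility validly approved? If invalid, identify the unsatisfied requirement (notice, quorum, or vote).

Notice: 70 hours given; 72 required (70 < 72). Not satisfied.
Quorum: 17 present, but the 2 interested directors do not count, leaving 15. Quorum is 6. Satisfied.
Vote: the long-term lease of the principal facility requires two-thirds of the disinterested directors present (17 − 2 = 15). 2/3 of 15 = 10, so 10 affirmative votes are needed; 10 voted in favor. Satisfied.

Invalid — notice requirement not satisfied.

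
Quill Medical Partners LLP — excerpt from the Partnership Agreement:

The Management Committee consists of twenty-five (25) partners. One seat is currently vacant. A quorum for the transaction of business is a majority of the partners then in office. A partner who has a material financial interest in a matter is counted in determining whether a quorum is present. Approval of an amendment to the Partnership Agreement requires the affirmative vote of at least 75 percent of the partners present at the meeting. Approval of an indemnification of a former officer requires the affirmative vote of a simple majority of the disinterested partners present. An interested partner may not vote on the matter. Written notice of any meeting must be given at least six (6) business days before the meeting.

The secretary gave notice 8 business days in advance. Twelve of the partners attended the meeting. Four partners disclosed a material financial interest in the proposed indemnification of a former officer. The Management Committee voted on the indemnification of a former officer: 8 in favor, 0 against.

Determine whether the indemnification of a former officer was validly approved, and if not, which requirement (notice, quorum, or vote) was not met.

Invalid — quorum requirement not satisfied.

Notice: 8 business days given; 6 required (8 ≥ 6). Satisfied.
Quorum: 12 present (interested partners count toward quorum); quorum is 13. Not satisfied.
Vote: the indemnification of a former officer requires a majority of the disinterested partners present (12 − 4 = 8). A majority of 8 is 5, so 5 affirmative votes are needed; 8 voted in favor. Satisfied. (Moot — without a quorum no business can be validly transacted.)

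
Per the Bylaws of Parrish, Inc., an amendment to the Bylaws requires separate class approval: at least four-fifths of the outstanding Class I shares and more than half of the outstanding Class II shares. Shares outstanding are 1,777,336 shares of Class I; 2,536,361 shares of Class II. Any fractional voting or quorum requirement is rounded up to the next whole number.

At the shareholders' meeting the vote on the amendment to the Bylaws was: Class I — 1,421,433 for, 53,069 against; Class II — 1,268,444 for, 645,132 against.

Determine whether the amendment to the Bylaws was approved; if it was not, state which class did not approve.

Class I: 4/5 of 1777336 = 1421868.80, rounded up to 1421869; 1,421,869 required, 1,421,433 in favor — not approved.
Class II: a majority of 2536361 is 1268181; 1,268,181 required, 1,268,444 in favor — approved.

Not approved — the Class I shares did not give the required vote.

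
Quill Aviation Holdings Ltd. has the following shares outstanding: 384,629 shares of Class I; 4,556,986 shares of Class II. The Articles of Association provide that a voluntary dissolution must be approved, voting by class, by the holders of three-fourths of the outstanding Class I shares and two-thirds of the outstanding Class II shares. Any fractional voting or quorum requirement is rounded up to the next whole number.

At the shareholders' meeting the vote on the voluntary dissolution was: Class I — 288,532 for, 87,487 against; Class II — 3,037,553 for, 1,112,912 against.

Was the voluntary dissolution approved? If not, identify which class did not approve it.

Not approved — the Class II shares did not give the required vote.

Class I: 3/4 of 384629 = 288471.75, rounded up to 288472; 288,472 required, 288,532 in favor — approved.
Class II: 2/3 of 4556986 = 3037990.67, rounded up to 3037991; 3,037,991 required, 3,037,553 in favor — not approved.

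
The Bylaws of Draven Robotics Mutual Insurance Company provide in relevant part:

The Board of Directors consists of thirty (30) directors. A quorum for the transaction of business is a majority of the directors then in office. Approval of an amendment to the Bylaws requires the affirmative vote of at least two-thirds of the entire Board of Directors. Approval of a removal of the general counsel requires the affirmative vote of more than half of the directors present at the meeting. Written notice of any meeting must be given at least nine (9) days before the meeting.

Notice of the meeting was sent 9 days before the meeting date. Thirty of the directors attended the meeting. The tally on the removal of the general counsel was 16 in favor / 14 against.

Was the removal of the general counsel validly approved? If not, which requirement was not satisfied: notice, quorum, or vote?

Valid — all requirements satisfied.

Notice: 9 days given; 9 required (9 ≥ 9). Satisfied.
Quorum: 30 present; quorum is 16. Satisfied.
Vote: the removal of the general counsel requires a majority of the directors present (30). A majority of 30 is 16, so 16 affirmative votes are needed; 16 voted in favor. Satisfied.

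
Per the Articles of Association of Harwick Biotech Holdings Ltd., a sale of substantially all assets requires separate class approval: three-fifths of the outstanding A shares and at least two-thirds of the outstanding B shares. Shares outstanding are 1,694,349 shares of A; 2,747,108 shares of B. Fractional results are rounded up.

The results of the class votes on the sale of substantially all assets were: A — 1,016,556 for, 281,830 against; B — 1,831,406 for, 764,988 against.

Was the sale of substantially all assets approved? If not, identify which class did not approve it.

A: 3/5 of 1694349 = 1016609.40, rounded up to 1016610; 1,016,610 required, 1,016,556 in favor — not approved.
B: 2/3 of 2747108 = 1831405.33, rounded up to 1831406; 1,831,406 required, 1,831,406 in favor — approved.

Not approved — the A shares did not give the required vote.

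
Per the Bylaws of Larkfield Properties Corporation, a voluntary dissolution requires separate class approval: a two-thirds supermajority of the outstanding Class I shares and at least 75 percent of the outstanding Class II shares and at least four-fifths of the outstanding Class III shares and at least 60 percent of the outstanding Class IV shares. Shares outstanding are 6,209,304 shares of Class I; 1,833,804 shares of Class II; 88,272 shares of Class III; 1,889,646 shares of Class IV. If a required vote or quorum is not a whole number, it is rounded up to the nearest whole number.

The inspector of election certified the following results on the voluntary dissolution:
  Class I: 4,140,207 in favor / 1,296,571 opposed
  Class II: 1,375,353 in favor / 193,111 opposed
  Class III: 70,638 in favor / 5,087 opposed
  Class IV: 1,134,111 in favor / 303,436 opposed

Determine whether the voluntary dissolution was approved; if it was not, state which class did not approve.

Class I: 2/3 of 6209304 = 4139536; 4,139,536 required, 4,140,207 in favor — approved.
Class II: 3/4 of 1833804 = 1375353; 1,375,353 required, 1,375,353 in favor — approved.
Class III: 4/5 of 88272 = 70617.60, rounded up to 70618; 70,618 required, 70,638 in favor — approved.
Class IV: 3/5 of 1889646 = 1133787.60, rounded up to 1133788; 1,133,788 required, 1,134,111 in favor — approved.

Approved — every class gave the required vote.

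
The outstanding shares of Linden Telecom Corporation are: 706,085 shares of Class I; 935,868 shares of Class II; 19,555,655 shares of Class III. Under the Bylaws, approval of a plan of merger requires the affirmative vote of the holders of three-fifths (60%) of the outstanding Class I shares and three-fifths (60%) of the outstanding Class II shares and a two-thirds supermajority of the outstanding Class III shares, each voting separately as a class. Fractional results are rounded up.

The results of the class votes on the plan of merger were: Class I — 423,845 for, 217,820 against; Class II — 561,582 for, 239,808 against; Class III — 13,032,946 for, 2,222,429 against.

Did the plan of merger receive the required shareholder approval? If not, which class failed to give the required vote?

Class I: 3/5 of 706085 = 423651; 423,651 required, 423,845 in favor — approved.
Class II: 3/5 of 935868 = 561520.80, rounded up to 561521; 561,521 required, 561,582 in favor — approved.
Class III: 2/3 of 19555655 = 13037103.33, rounded up to 13037104; 13,037,104 required, 13,032,946 in favor — not approved.

Not approved — the Class III shares did not give the required vote.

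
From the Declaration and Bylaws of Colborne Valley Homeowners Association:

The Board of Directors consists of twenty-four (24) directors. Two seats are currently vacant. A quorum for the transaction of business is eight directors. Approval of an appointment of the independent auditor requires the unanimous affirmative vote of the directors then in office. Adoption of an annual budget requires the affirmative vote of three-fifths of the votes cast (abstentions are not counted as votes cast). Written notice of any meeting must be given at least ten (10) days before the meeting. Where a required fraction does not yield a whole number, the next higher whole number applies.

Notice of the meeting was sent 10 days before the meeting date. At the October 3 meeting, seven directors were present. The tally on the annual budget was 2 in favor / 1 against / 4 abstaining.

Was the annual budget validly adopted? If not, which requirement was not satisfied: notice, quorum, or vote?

Notice: 10 days given; 10 required (10 ≥ 10). Satisfied.
Quorum: 7 present; quorum is 8. Not satisfied.
Vote: the annual budget requires three-fifths of the votes cast (7 present − 4 abstaining = 3). 3/5 of 3 = 1.80, rounded up to 2, so 2 affirmative votes are needed; 2 voted in favor. Satisfied. (Moot — without a quorum no business can be validly transacted.)

Invalid — quorum requirement not satisfied.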